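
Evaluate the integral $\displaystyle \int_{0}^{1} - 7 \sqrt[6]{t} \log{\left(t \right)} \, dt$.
$\frac{36}{7}$

Start from the elementary integral
$$J(a) = \int_{0}^{1} - 7 t^{a} \, dt = - \frac{7}{a + 1}.$$

Differentiating under the integral sign brings down a factor of $\ln t$:
$$\frac{dJ}{da} = \int_{0}^{1} - 7 t^{a} \log{\left(t \right)} \, dt = \frac{7}{\left(a + 1\right)^{2}}.$$

The integral on the left is $I$, so $I = \frac{7}{\left(a + 1\right)^{2}}$.

Setting $a = \frac{1}{6}$:
$$I = \frac{36}{7}.$$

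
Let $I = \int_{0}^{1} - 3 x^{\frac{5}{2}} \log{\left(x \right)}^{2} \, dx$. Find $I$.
$- \frac{48}{343}$

Consider the simpler parametrised integral
$$J(a) = \int_{0}^{1} - 3 x^{a} \, dx = - \frac{3}{a + 1}.$$

Differentiating under the integral sign brings down a factor of $\ln x$:
$$\frac{dJ}{da} = \int_{0}^{1} - 3 x^{a} \log{\left(x \right)} \, dx = \frac{3}{\left(a + 1\right)^{2}}.$$

Repeating twice in total — each differentiation brings down another $\ln x$ — gives
$$\frac{d^{2}J}{da^{2}} = \int_{0}^{1} - 3 x^{a} \log{\left(x \right)}^{2} \, dx = - \frac{6}{\left(a + 1\right)^{3}},$$
and the integrand here is exactly the target integrand, so $I = - \frac{6}{\left(a + 1\right)^{3}}$.

Setting $a = \frac{5}{2}$:
$$I = - \frac{48}{343}.$$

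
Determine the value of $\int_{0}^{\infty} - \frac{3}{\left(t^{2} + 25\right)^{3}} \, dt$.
$- \frac{9 \pi}{50000}$

Recall the elementary integral
$$J(a) = \int_{0}^{\infty} - \frac{3}{a^{2} + t^{2}} \, dt = - \frac{3 \pi}{2 a}.$$

Differentiating under the integral sign with respect to $a$,
$$\frac{dJ}{da} = \int_{0}^{\infty} \frac{6 a}{\left(a^{2} + t^{2}\right)^{2}} \, dt = \frac{3 \pi}{2 a^{2}},$$
so $\int_{0}^{\infty} - \frac{3}{\left(a^{2} + t^{2}\right)^{2}} \, dt = - \frac{3 \pi}{4 a^{3}}$.

Repeating — each differentiation of $1/(t^2+a^2)^j$ produces $-2ja/(t^2+a^2)^{j+1}$ — and dividing through by $-2ja$ at each step yields, after $2$ differentiations in total,
$$\int_{0}^{\infty} - \frac{3}{\left(a^{2} + t^{2}\right)^{3}} \, dt = - \frac{9 \pi}{16 a^{5}}.$$

Setting $a = 5$:
$$I = - \frac{9 \pi}{50000}.$$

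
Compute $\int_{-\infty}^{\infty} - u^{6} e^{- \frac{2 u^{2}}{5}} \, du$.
$- \frac{1875 \sqrt{10} \sqrt{\pi}}{128}$

Start from the elementary integral
$$J(a) = \int_{-\infty}^{\infty} - e^{- a u^{2}} \, du = - \frac{\sqrt{\pi}}{\sqrt{a}}.$$

Differentiating under the integral sign brings down a factor of $(-u^2)$:
$$\frac{dJ}{da} = \int_{-\infty}^{\infty} u^{2} e^{- a u^{2}} \, du = \frac{\sqrt{\pi}}{2 a^{\frac{3}{2}}}.$$

Repeating $3$ times in total — each differentiation brings down another $(-u^2)$ — gives
$$\frac{d^{3}J}{da^{3}} = \int_{-\infty}^{\infty} u^{6} e^{- a u^{2}} \, du = \frac{15 \sqrt{\pi}}{8 a^{\frac{7}{2}}},$$
and the integrand here is $(-1)^{3}$ times the target integrand, so $I = (-1)^{3}\,\frac{d^{3}J}{da^{3}} = - \frac{15 \sqrt{\pi}}{8 a^{\frac{7}{2}}}$.

Setting $a = \frac{2}{5}$:
$$I = - \frac{1875 \sqrt{10} \sqrt{\pi}}{128}.$$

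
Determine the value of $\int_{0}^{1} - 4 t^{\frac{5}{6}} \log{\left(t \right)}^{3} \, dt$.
$\frac{31104}{14641}$

Start from the elementary integral
$$J(a) = \int_{0}^{1} - 4 t^{a} \, dt = - \frac{4}{a + 1}.$$

Differentiating under the integral sign brings down a factor of $\ln t$:
$$\frac{dJ}{da} = \int_{0}^{1} - 4 t^{a} \log{\left(t \right)} \, dt = \frac{4}{\left(a + 1\right)^{2}}.$$

Repeating $3$ times in total — each differentiation brings down another $\ln t$ — gives
$$\frac{d^{3}J}{da^{3}} = \int_{0}^{1} - 4 t^{a} \log{\left(t \right)}^{3} \, dt = \frac{24}{\left(a + 1\right)^{4}},$$
and the integrand here is exactly the target integrand, so $I = \frac{24}{\left(a + 1\right)^{4}}$.

Setting $a = \frac{5}{6}$:
$$I = \frac{31104}{14641}.$$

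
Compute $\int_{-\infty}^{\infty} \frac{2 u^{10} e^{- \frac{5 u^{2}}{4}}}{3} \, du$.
$\frac{8064 \sqrt{5} \sqrt{\pi}}{3125}$

Start from the elementary integral
$$J(a) = \int_{-\infty}^{\infty} \frac{2 e^{- a u^{2}}}{3} \, du = \frac{2 \sqrt{\pi}}{3 \sqrt{a}}.$$

Differentiating under the integral sign brings down a factor of $(-u^2)$:
$$\frac{dJ}{da} = \int_{-\infty}^{\infty} - \frac{2 u^{2} e^{- a u^{2}}}{3} \, du = - \frac{\sqrt{\pi}}{3 a^{\frac{3}{2}}}.$$

Repeating $5$ times in total — each differentiation brings down another $(-u^2)$ — gives
$$\frac{d^{5}J}{da^{5}} = \int_{-\infty}^{\infty} - \frac{2 u^{10} e^{- a u^{2}}}{3} \, du = - \frac{315 \sqrt{\pi}}{16 a^{\frac{11}{2}}},$$
and the integrand here is $(-1)^{5}$ times the target integrand, so $I = (-1)^{5}\,\frac{d^{5}J}{da^{5}} = \frac{315 \sqrt{\pi}}{16 a^{\frac{11}{2}}}$.

Setting $a = \frac{5}{4}$:
$$I = \frac{8064 \sqrt{5} \sqrt{\pi}}{3125}.$$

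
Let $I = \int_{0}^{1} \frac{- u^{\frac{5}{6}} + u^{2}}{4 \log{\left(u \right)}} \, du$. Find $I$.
$- \frac{\log{\left(11 \right)}}{4} + \frac{\log{\left(3 \right)}}{4} + \frac{\log{\left(6 \right)}}{4}$

Replace the exponent $\frac{5}{6}$ by a parameter $a$: let $I(a) = \int_{0}^{1} \frac{u^{2} - u^{a}}{4 \log{\left(u \right)}} \, du$.

Since $\dfrac{\partial}{\partial a}\,u^{a} = u^{a} \ln u$, the $\ln u$ in the denominator cancels and
$$\frac{dI}{da} = \int_{0}^{1} - \frac{1}{4} u^{a} \, du = - \frac{1}{4} \left[\frac{u^{a+1}}{a+1}\right]_0^1 = - \frac{1}{4 a + 4}.$$

Integrating with respect to $a$ gives $I(a) = - \frac{\log{\left(a + 1 \right)}}{4} + \frac{\log{\left(3 \right)}}{4} + C$.

At $a = 2$ the integrand is identically $0$, so $I(2) = 0$. The closed form gives $0$, hence $C = 0$.

Setting $a = \frac{5}{6}$:
$$I = - \frac{\log{\left(11 \right)}}{4} + \frac{\log{\left(3 \right)}}{4} + \frac{\log{\left(6 \right)}}{4}.$$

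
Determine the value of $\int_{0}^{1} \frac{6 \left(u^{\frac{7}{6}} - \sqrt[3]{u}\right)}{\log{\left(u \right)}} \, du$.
$\log{\left(\frac{4826809}{262144} \right)}$

Replace the exponent $\frac{7}{6}$ by a parameter $a$: let $I(a) = \int_{0}^{1} \frac{6 \left(- \sqrt[3]{u} + u^{a}\right)}{\log{\left(u \right)}} \, du$.

Since $\dfrac{\partial}{\partial a}\,u^{a} = u^{a} \ln u$, the $\ln u$ in the denominator cancels and
$$\frac{dI}{da} = \int_{0}^{1} 6 u^{a} \, du = 6 \left[\frac{u^{a+1}}{a+1}\right]_0^1 = \frac{6}{a + 1}.$$

Integrating with respect to $a$ gives $I(a) = \log{\left(\frac{729 \left(a + 1\right)^{6}}{4096} \right)} + C$.

At $a = \frac{1}{3}$ the integrand is identically $0$, so $I(\frac{1}{3}) = 0$. The closed form gives $0$, hence $C = 0$.

Setting $a = \frac{7}{6}$:
$$I = \log{\left(\frac{4826809}{262144} \right)}.$$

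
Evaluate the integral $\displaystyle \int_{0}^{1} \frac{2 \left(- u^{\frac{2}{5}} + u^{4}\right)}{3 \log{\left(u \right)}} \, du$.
$\log{\left(\frac{5 \sqrt[3]{35}}{7} \right)}$

Replace the exponent $4$ by a parameter $a$: let $I(a) = \int_{0}^{1} \frac{2 \left(- u^{\frac{2}{5}} + u^{a}\right)}{3 \log{\left(u \right)}} \, du$.

Since $\dfrac{\partial}{\partial a}\,u^{a} = u^{a} \ln u$, the $\ln u$ in the denominator cancels and
$$\frac{dI}{da} = \int_{0}^{1} \frac{2}{3} u^{a} \, du = \frac{2}{3} \left[\frac{u^{a+1}}{a+1}\right]_0^1 = \frac{2}{3 \left(a + 1\right)}.$$

Integrating with respect to $a$ gives $I(a) = \log{\left(\frac{5^{\frac{2}{3}} \sqrt[3]{7} \left(a + 1\right)^{\frac{2}{3}}}{7} \right)} + C$.

At $a = \frac{2}{5}$ the integrand is identically $0$, so $I(\frac{2}{5}) = 0$. The closed form gives $0$, hence $C = 0$.

Setting $a = 4$:
$$I = \log{\left(\frac{5 \sqrt[3]{35}}{7} \right)}.$$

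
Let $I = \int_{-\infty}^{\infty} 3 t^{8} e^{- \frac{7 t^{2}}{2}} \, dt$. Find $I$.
$\frac{45 \sqrt{14} \sqrt{\pi}}{2401}$

Start from the elementary integral
$$J(a) = \int_{-\infty}^{\infty} 3 e^{- a t^{2}} \, dt = \frac{3 \sqrt{\pi}}{\sqrt{a}}.$$

Differentiating under the integral sign brings down a factor of $(-t^2)$:
$$\frac{dJ}{da} = \int_{-\infty}^{\infty} - 3 t^{2} e^{- a t^{2}} \, dt = - \frac{3 \sqrt{\pi}}{2 a^{\frac{3}{2}}}.$$

Repeating $4$ times in total — each differentiation brings down another $(-t^2)$ — gives
$$\frac{d^{4}J}{da^{4}} = \int_{-\infty}^{\infty} 3 t^{8} e^{- a t^{2}} \, dt = \frac{315 \sqrt{\pi}}{16 a^{\frac{9}{2}}},$$
and the integrand here is exactly the target integrand, so $I = \frac{315 \sqrt{\pi}}{16 a^{\frac{9}{2}}}$.

Setting $a = \frac{7}{2}$:
$$I = \frac{45 \sqrt{14} \sqrt{\pi}}{2401}.$$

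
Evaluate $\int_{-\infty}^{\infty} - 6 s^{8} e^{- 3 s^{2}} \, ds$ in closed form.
$- \frac{35 \sqrt{3} \sqrt{\pi}}{216}$

Consider the simpler parametrised integral
$$J(a) = \int_{-\infty}^{\infty} - 6 e^{- a s^{2}} \, ds = - \frac{6 \sqrt{\pi}}{\sqrt{a}}.$$

Differentiating under the integral sign brings down a factor of $(-s^2)$:
$$\frac{dJ}{da} = \int_{-\infty}^{\infty} 6 s^{2} e^{- a s^{2}} \, ds = \frac{3 \sqrt{\pi}}{a^{\frac{3}{2}}}.$$

Repeating $4$ times in total — each differentiation brings down another $(-s^2)$ — gives
$$\frac{d^{4}J}{da^{4}} = \int_{-\infty}^{\infty} - 6 s^{8} e^{- a s^{2}} \, ds = - \frac{315 \sqrt{\pi}}{8 a^{\frac{9}{2}}},$$
and the integrand here is exactly the target integrand, so $I = - \frac{315 \sqrt{\pi}}{8 a^{\frac{9}{2}}}$.

Setting $a = 3$:
$$I = - \frac{35 \sqrt{3} \sqrt{\pi}}{216}.$$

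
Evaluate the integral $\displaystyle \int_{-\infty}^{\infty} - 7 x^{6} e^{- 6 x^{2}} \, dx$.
$- \frac{35 \sqrt{6} \sqrt{\pi}}{3456}$

Start from the elementary integral
$$J(a) = \int_{-\infty}^{\infty} - 7 e^{- a x^{2}} \, dx = - \frac{7 \sqrt{\pi}}{\sqrt{a}}.$$

Differentiating under the integral sign brings down a factor of $(-x^2)$:
$$\frac{dJ}{da} = \int_{-\infty}^{\infty} 7 x^{2} e^{- a x^{2}} \, dx = \frac{7 \sqrt{\pi}}{2 a^{\frac{3}{2}}}.$$

Repeating $3$ times in total — each differentiation brings down another $(-x^2)$ — gives
$$\frac{d^{3}J}{da^{3}} = \int_{-\infty}^{\infty} 7 x^{6} e^{- a x^{2}} \, dx = \frac{105 \sqrt{\pi}}{8 a^{\frac{7}{2}}},$$
and the integrand here is $(-1)^{3}$ times the target integrand, so $I = (-1)^{3}\,\frac{d^{3}J}{da^{3}} = - \frac{105 \sqrt{\pi}}{8 a^{\frac{7}{2}}}$.

Setting $a = 6$:
$$I = - \frac{35 \sqrt{6} \sqrt{\pi}}{3456}.$$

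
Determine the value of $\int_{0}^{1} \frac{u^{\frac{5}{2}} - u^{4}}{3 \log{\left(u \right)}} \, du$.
$- \frac{\log{\left(10 \right)}}{3} + \frac{\log{\left(7 \right)}}{3}$

Replace the exponent $\frac{5}{2}$ by a parameter $a$: let $I(a) = \int_{0}^{1} \frac{- u^{4} + u^{a}}{3 \log{\left(u \right)}} \, du$.

Since $\dfrac{\partial}{\partial a}\,u^{a} = u^{a} \ln u$, the $\ln u$ in the denominator cancels and
$$\frac{dI}{da} = \int_{0}^{1} \frac{1}{3} u^{a} \, du = \frac{1}{3} \left[\frac{u^{a+1}}{a+1}\right]_0^1 = \frac{1}{3 \left(a + 1\right)}.$$

Integrating with respect to $a$ gives $I(a) = \frac{\log{\left(a + 1 \right)}}{3} - \frac{\log{\left(5 \right)}}{3} + C$.

At $a = 4$ the integrand is identically $0$, so $I(4) = 0$. The closed form gives $0$, hence $C = 0$.

Setting $a = \frac{5}{2}$:
$$I = - \frac{\log{\left(10 \right)}}{3} + \frac{\log{\left(7 \right)}}{3}.$$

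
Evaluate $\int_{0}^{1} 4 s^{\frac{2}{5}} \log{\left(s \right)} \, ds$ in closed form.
$- \frac{100}{49}$

Begin with the known integral
$$J(a) = \int_{0}^{1} 4 s^{a} \, ds = \frac{4}{a + 1}.$$

Differentiating under the integral sign brings down a factor of $\ln s$:
$$\frac{dJ}{da} = \int_{0}^{1} 4 s^{a} \log{\left(s \right)} \, ds = - \frac{4}{\left(a + 1\right)^{2}}.$$

The integral on the left is $I$, so $I = - \frac{4}{\left(a + 1\right)^{2}}$.

Setting $a = \frac{2}{5}$:
$$I = - \frac{100}{49}.$$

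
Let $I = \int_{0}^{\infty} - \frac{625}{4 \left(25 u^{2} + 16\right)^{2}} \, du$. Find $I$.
$- \frac{125 \pi}{1024}$

Recall the elementary integral
$$J(a) = \int_{0}^{\infty} - \frac{1}{4 \left(a^{2} + u^{2}\right)} \, du = - \frac{\pi}{8 a}.$$

Differentiating under the integral sign with respect to $a$,
$$\frac{dJ}{da} = \int_{0}^{\infty} \frac{a}{2 \left(a^{2} + u^{2}\right)^{2}} \, du = \frac{\pi}{8 a^{2}},$$
so $\int_{0}^{\infty} - \frac{1}{4 \left(a^{2} + u^{2}\right)^{2}} \, du = - \frac{\pi}{16 a^{3}}$.

Setting $a = \frac{4}{5}$:
$$I = - \frac{125 \pi}{1024}.$$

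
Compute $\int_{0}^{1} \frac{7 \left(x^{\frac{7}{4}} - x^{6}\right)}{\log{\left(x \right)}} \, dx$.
$- \log{\left(\frac{13492928512}{19487171} \right)}$

Consider the one-parameter family: let $I(a) = \int_{0}^{1} \frac{7 \left(x^{\frac{7}{4}} - x^{a}\right)}{\log{\left(x \right)}} \, dx$.

Since $\dfrac{\partial}{\partial a}\,x^{a} = x^{a} \ln x$, the $\ln x$ in the denominator cancels and
$$\frac{dI}{da} = \int_{0}^{1} -7 x^{a} \, dx = -7 \left[\frac{x^{a+1}}{a+1}\right]_0^1 = - \frac{7}{a + 1}.$$

Integrating with respect to $a$ gives $I(a) = - \log{\left(\frac{16384 \left(a + 1\right)^{7}}{19487171} \right)} + C$.

At $a = \frac{7}{4}$ the integrand is identically $0$, so $I(\frac{7}{4}) = 0$. The closed form gives $0$, hence $C = 0$.

Setting $a = 6$:
$$I = - \log{\left(\frac{13492928512}{19487171} \right)}.$$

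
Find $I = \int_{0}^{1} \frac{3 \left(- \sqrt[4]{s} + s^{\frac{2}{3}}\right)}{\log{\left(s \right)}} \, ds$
$\log{\left(\frac{64}{27} \right)}$

Introduce a parameter $a$ in the exponent: let $I(a) = \int_{0}^{1} \frac{3 \left(- \sqrt[4]{s} + s^{a}\right)}{\log{\left(s \right)}} \, ds$.

Since $\dfrac{\partial}{\partial a}\,s^{a} = s^{a} \ln s$, the $\ln s$ in the denominator cancels and
$$\frac{dI}{da} = \int_{0}^{1} 3 s^{a} \, ds = 3 \left[\frac{s^{a+1}}{a+1}\right]_0^1 = \frac{3}{a + 1}.$$

Integrating with respect to $a$ gives $I(a) = \log{\left(\frac{64 \left(a + 1\right)^{3}}{125} \right)} + C$.

At $a = \frac{1}{4}$ the integrand is identically $0$, so $I(\frac{1}{4}) = 0$. The closed form gives $0$, hence $C = 0$.

Setting $a = \frac{2}{3}$:
$$I = \log{\left(\frac{64}{27} \right)}.$$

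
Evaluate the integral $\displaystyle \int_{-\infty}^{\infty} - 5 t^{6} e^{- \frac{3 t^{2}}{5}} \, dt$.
$- \frac{3125 \sqrt{15} \sqrt{\pi}}{216}$

Begin with the known integral
$$J(a) = \int_{-\infty}^{\infty} - 5 e^{- a t^{2}} \, dt = - \frac{5 \sqrt{\pi}}{\sqrt{a}}.$$

Differentiating under the integral sign brings down a factor of $(-t^2)$:
$$\frac{dJ}{da} = \int_{-\infty}^{\infty} 5 t^{2} e^{- a t^{2}} \, dt = \frac{5 \sqrt{\pi}}{2 a^{\frac{3}{2}}}.$$

Repeating $3$ times in total — each differentiation brings down another $(-t^2)$ — gives
$$\frac{d^{3}J}{da^{3}} = \int_{-\infty}^{\infty} 5 t^{6} e^{- a t^{2}} \, dt = \frac{75 \sqrt{\pi}}{8 a^{\frac{7}{2}}},$$
and the integrand here is $(-1)^{3}$ times the target integrand, so $I = (-1)^{3}\,\frac{d^{3}J}{da^{3}} = - \frac{75 \sqrt{\pi}}{8 a^{\frac{7}{2}}}$.

Setting $a = \frac{3}{5}$:
$$I = - \frac{3125 \sqrt{15} \sqrt{\pi}}{216}.$$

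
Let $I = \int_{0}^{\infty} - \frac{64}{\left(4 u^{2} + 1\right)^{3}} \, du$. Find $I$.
$- 6 \pi$

Recall the elementary integral
$$J(a) = \int_{0}^{\infty} - \frac{1}{a^{2} + u^{2}} \, du = - \frac{\pi}{2 a}.$$

Differentiating under the integral sign with respect to $a$,
$$\frac{dJ}{da} = \int_{0}^{\infty} \frac{2 a}{\left(a^{2} + u^{2}\right)^{2}} \, du = \frac{\pi}{2 a^{2}},$$
so $\int_{0}^{\infty} - \frac{1}{\left(a^{2} + u^{2}\right)^{2}} \, du = - \frac{\pi}{4 a^{3}}$.

Repeating — each differentiation of $1/(u^2+a^2)^j$ produces $-2ja/(u^2+a^2)^{j+1}$ — and dividing through by $-2ja$ at each step yields, after $2$ differentiations in total,
$$\int_{0}^{\infty} - \frac{1}{\left(a^{2} + u^{2}\right)^{3}} \, du = - \frac{3 \pi}{16 a^{5}}.$$

Setting $a = \frac{1}{2}$:
$$I = - 6 \pi.$$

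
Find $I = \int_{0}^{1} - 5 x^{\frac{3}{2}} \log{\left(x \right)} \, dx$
$\frac{4}{5}$

Begin with the known integral
$$J(a) = \int_{0}^{1} - 5 x^{a} \, dx = - \frac{5}{a + 1}.$$

Differentiating under the integral sign brings down a factor of $\ln x$:
$$\frac{dJ}{da} = \int_{0}^{1} - 5 x^{a} \log{\left(x \right)} \, dx = \frac{5}{\left(a + 1\right)^{2}}.$$

The integral on the left is $I$, so $I = \frac{5}{\left(a + 1\right)^{2}}$.

Setting $a = \frac{3}{2}$:
$$I = \frac{4}{5}.$$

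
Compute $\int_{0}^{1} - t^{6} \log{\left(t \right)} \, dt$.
$\frac{1}{49}$

Begin with the known integral
$$J(a) = \int_{0}^{1} - t^{a} \, dt = - \frac{1}{a + 1}.$$

Differentiating under the integral sign brings down a factor of $\ln t$:
$$\frac{dJ}{da} = \int_{0}^{1} - t^{a} \log{\left(t \right)} \, dt = \frac{1}{\left(a + 1\right)^{2}}.$$

The integral on the left is $I$, so $I = \frac{1}{\left(a + 1\right)^{2}}$.

Setting $a = 6$:
$$I = \frac{1}{49}.$$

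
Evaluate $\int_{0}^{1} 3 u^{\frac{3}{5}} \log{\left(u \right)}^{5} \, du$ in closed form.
$- \frac{703125}{32768}$

Begin with the known integral
$$J(a) = \int_{0}^{1} 3 u^{a} \, du = \frac{3}{a + 1}.$$

Differentiating under the integral sign brings down a factor of $\ln u$:
$$\frac{dJ}{da} = \int_{0}^{1} 3 u^{a} \log{\left(u \right)} \, du = - \frac{3}{\left(a + 1\right)^{2}}.$$

Repeating $5$ times in total — each differentiation brings down another $\ln u$ — gives
$$\frac{d^{5}J}{da^{5}} = \int_{0}^{1} 3 u^{a} \log{\left(u \right)}^{5} \, du = - \frac{360}{\left(a + 1\right)^{6}},$$
and the integrand here is exactly the target integrand, so $I = - \frac{360}{\left(a + 1\right)^{6}}$.

Setting $a = \frac{3}{5}$:
$$I = - \frac{703125}{32768}.$$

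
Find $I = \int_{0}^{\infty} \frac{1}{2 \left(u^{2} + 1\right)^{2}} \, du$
$\frac{\pi}{8}$

Start from the standard arctangent integral
$$J(a) = \int_{0}^{\infty} \frac{1}{2 \left(a^{2} + u^{2}\right)} \, du = \frac{\pi}{4 a}.$$

Differentiating under the integral sign with respect to $a$,
$$\frac{dJ}{da} = \int_{0}^{\infty} - \frac{a}{\left(a^{2} + u^{2}\right)^{2}} \, du = - \frac{\pi}{4 a^{2}},$$
so $\int_{0}^{\infty} \frac{1}{2 \left(a^{2} + u^{2}\right)^{2}} \, du = \frac{\pi}{8 a^{3}}$.

Setting $a = 1$:
$$I = \frac{\pi}{8}.$$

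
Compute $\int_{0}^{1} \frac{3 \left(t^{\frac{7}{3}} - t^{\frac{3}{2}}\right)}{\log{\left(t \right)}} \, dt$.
$- \log{\left(\frac{27}{64} \right)}$

Introduce a parameter $a$ in the exponent: let $I(a) = \int_{0}^{1} \frac{3 \left(t^{\frac{7}{3}} - t^{a}\right)}{\log{\left(t \right)}} \, dt$.

Since $\dfrac{\partial}{\partial a}\,t^{a} = t^{a} \ln t$, the $\ln t$ in the denominator cancels and
$$\frac{dI}{da} = \int_{0}^{1} -3 t^{a} \, dt = -3 \left[\frac{t^{a+1}}{a+1}\right]_0^1 = - \frac{3}{a + 1}.$$

Integrating with respect to $a$ gives $I(a) = - \log{\left(\frac{27 \left(a + 1\right)^{3}}{1000} \right)} + C$.

At $a = \frac{7}{3}$ the integrand is identically $0$, so $I(\frac{7}{3}) = 0$. The closed form gives $0$, hence $C = 0$.

Setting $a = \frac{3}{2}$:
$$I = - \log{\left(\frac{27}{64} \right)}.$$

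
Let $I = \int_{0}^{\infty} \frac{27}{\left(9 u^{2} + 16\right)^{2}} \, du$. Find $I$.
$\frac{9 \pi}{256}$

Recall the elementary integral
$$J(a) = \int_{0}^{\infty} \frac{1}{3 \left(a^{2} + u^{2}\right)} \, du = \frac{\pi}{6 a}.$$

Differentiating under the integral sign with respect to $a$,
$$\frac{dJ}{da} = \int_{0}^{\infty} - \frac{2 a}{3 \left(a^{2} + u^{2}\right)^{2}} \, du = - \frac{\pi}{6 a^{2}},$$
so $\int_{0}^{\infty} \frac{1}{3 \left(a^{2} + u^{2}\right)^{2}} \, du = \frac{\pi}{12 a^{3}}$.

Setting $a = \frac{4}{3}$:
$$I = \frac{9 \pi}{256}.$$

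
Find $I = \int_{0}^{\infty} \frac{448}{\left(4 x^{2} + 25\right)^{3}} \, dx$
$\frac{42 \pi}{3125}$

Recall the elementary integral
$$J(a) = \int_{0}^{\infty} \frac{7}{a^{2} + x^{2}} \, dx = \frac{7 \pi}{2 a}.$$

Differentiating under the integral sign with respect to $a$,
$$\frac{dJ}{da} = \int_{0}^{\infty} - \frac{14 a}{\left(a^{2} + x^{2}\right)^{2}} \, dx = - \frac{7 \pi}{2 a^{2}},$$
so $\int_{0}^{\infty} \frac{7}{\left(a^{2} + x^{2}\right)^{2}} \, dx = \frac{7 \pi}{4 a^{3}}$.

Repeating — each differentiation of $1/(x^2+a^2)^j$ produces $-2ja/(x^2+a^2)^{j+1}$ — and dividing through by $-2ja$ at each step yields, after $2$ differentiations in total,
$$\int_{0}^{\infty} \frac{7}{\left(a^{2} + x^{2}\right)^{3}} \, dx = \frac{21 \pi}{16 a^{5}}.$$

Setting $a = \frac{5}{2}$:
$$I = \frac{42 \pi}{3125}.$$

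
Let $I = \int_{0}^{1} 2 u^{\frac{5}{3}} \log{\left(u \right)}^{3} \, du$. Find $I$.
$- \frac{243}{1024}$

Start from the elementary integral
$$J(a) = \int_{0}^{1} 2 u^{a} \, du = \frac{2}{a + 1}.$$

Differentiating under the integral sign brings down a factor of $\ln u$:
$$\frac{dJ}{da} = \int_{0}^{1} 2 u^{a} \log{\left(u \right)} \, du = - \frac{2}{\left(a + 1\right)^{2}}.$$

Repeating $3$ times in total — each differentiation brings down another $\ln u$ — gives
$$\frac{d^{3}J}{da^{3}} = \int_{0}^{1} 2 u^{a} \log{\left(u \right)}^{3} \, du = - \frac{12}{\left(a + 1\right)^{4}},$$
and the integrand here is exactly the target integrand, so $I = - \frac{12}{\left(a + 1\right)^{4}}$.

Setting $a = \frac{5}{3}$:
$$I = - \frac{243}{1024}.$$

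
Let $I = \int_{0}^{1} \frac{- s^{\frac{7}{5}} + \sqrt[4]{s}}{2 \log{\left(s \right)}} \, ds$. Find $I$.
$\log{\left(\frac{5 \sqrt{3}}{12} \right)}$

Consider the one-parameter family: let $I(a) = \int_{0}^{1} \frac{- s^{\frac{7}{5}} + s^{a}}{2 \log{\left(s \right)}} \, ds$.

Since $\dfrac{\partial}{\partial a}\,s^{a} = s^{a} \ln s$, the $\ln s$ in the denominator cancels and
$$\frac{dI}{da} = \int_{0}^{1} \frac{1}{2} s^{a} \, ds = \frac{1}{2} \left[\frac{s^{a+1}}{a+1}\right]_0^1 = \frac{1}{2 \left(a + 1\right)}.$$

Integrating with respect to $a$ gives $I(a) = \log{\left(\frac{\sqrt{15} \sqrt{a + 1}}{6} \right)} + C$.

At $a = \frac{7}{5}$ the integrand is identically $0$, so $I(\frac{7}{5}) = 0$. The closed form gives $0$, hence $C = 0$.

Setting $a = \frac{1}{4}$:
$$I = \log{\left(\frac{5 \sqrt{3}}{12} \right)}.$$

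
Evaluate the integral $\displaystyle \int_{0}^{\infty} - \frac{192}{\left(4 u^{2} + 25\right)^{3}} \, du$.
$- \frac{18 \pi}{3125}$

Recall the elementary integral
$$J(a) = \int_{0}^{\infty} - \frac{3}{a^{2} + u^{2}} \, du = - \frac{3 \pi}{2 a}.$$

Differentiating under the integral sign with respect to $a$,
$$\frac{dJ}{da} = \int_{0}^{\infty} \frac{6 a}{\left(a^{2} + u^{2}\right)^{2}} \, du = \frac{3 \pi}{2 a^{2}},$$
so $\int_{0}^{\infty} - \frac{3}{\left(a^{2} + u^{2}\right)^{2}} \, du = - \frac{3 \pi}{4 a^{3}}$.

Repeating — each differentiation of $1/(u^2+a^2)^j$ produces $-2ja/(u^2+a^2)^{j+1}$ — and dividing through by $-2ja$ at each step yields, after $2$ differentiations in total,
$$\int_{0}^{\infty} - \frac{3}{\left(a^{2} + u^{2}\right)^{3}} \, du = - \frac{9 \pi}{16 a^{5}}.$$

Setting $a = \frac{5}{2}$:
$$I = - \frac{18 \pi}{3125}.$$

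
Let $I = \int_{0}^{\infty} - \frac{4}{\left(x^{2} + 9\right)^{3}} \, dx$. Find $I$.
$- \frac{\pi}{324}$

Begin with the known result
$$J(a) = \int_{0}^{\infty} - \frac{4}{a^{2} + x^{2}} \, dx = - \frac{2 \pi}{a}.$$

Differentiating under the integral sign with respect to $a$,
$$\frac{dJ}{da} = \int_{0}^{\infty} \frac{8 a}{\left(a^{2} + x^{2}\right)^{2}} \, dx = \frac{2 \pi}{a^{2}},$$
so $\int_{0}^{\infty} - \frac{4}{\left(a^{2} + x^{2}\right)^{2}} \, dx = - \frac{\pi}{a^{3}}$.

Repeating — each differentiation of $1/(x^2+a^2)^j$ produces $-2ja/(x^2+a^2)^{j+1}$ — and dividing through by $-2ja$ at each step yields, after $2$ differentiations in total,
$$\int_{0}^{\infty} - \frac{4}{\left(a^{2} + x^{2}\right)^{3}} \, dx = - \frac{3 \pi}{4 a^{5}}.$$

Setting $a = 3$:
$$I = - \frac{\pi}{324}.$$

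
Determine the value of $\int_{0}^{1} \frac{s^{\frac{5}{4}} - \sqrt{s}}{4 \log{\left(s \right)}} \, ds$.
$- \frac{\log{\left(2 \right)}}{4} + \frac{\log{\left(3 \right)}}{4}$

Replace the exponent $\frac{5}{4}$ by a parameter $a$: let $I(a) = \int_{0}^{1} \frac{- \sqrt{s} + s^{a}}{4 \log{\left(s \right)}} \, ds$.

Since $\dfrac{\partial}{\partial a}\,s^{a} = s^{a} \ln s$, the $\ln s$ in the denominator cancels and
$$\frac{dI}{da} = \int_{0}^{1} \frac{1}{4} s^{a} \, ds = \frac{1}{4} \left[\frac{s^{a+1}}{a+1}\right]_0^1 = \frac{1}{4 \left(a + 1\right)}.$$

Integrating with respect to $a$ gives $I(a) = \frac{\log{\left(a + 1 \right)}}{4} - \frac{\log{\left(3 \right)}}{4} + \frac{\log{\left(2 \right)}}{4} + C$.

At $a = \frac{1}{2}$ the integrand is identically $0$, so $I(\frac{1}{2}) = 0$. The closed form gives $0$, hence $C = 0$.

Setting $a = \frac{5}{4}$:
$$I = - \frac{\log{\left(2 \right)}}{4} + \frac{\log{\left(3 \right)}}{4}.$$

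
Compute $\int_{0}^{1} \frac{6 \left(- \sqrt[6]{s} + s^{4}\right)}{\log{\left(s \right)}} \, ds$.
$\log{\left(\frac{729000000}{117649} \right)}$

Replace the exponent $\frac{1}{6}$ by a parameter $a$: let $I(a) = \int_{0}^{1} \frac{6 \left(s^{4} - s^{a}\right)}{\log{\left(s \right)}} \, ds$.

Since $\dfrac{\partial}{\partial a}\,s^{a} = s^{a} \ln s$, the $\ln s$ in the denominator cancels and
$$\frac{dI}{da} = \int_{0}^{1} -6 s^{a} \, ds = -6 \left[\frac{s^{a+1}}{a+1}\right]_0^1 = - \frac{6}{a + 1}.$$

Integrating with respect to $a$ gives $I(a) = \log{\left(\frac{15625}{\left(a + 1\right)^{6}} \right)} + C$.

At $a = 4$ the integrand is identically $0$, so $I(4) = 0$. The closed form gives $0$, hence $C = 0$.

Setting $a = \frac{1}{6}$:
$$I = \log{\left(\frac{729000000}{117649} \right)}.$$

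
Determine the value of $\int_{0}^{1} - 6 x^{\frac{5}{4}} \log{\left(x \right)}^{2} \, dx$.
$- \frac{256}{243}$

Begin with the known integral
$$J(a) = \int_{0}^{1} - 6 x^{a} \, dx = - \frac{6}{a + 1}.$$

Differentiating under the integral sign brings down a factor of $\ln x$:
$$\frac{dJ}{da} = \int_{0}^{1} - 6 x^{a} \log{\left(x \right)} \, dx = \frac{6}{\left(a + 1\right)^{2}}.$$

Repeating twice in total — each differentiation brings down another $\ln x$ — gives
$$\frac{d^{2}J}{da^{2}} = \int_{0}^{1} - 6 x^{a} \log{\left(x \right)}^{2} \, dx = - \frac{12}{\left(a + 1\right)^{3}},$$
and the integrand here is exactly the target integrand, so $I = - \frac{12}{\left(a + 1\right)^{3}}$.

Setting $a = \frac{5}{4}$:
$$I = - \frac{256}{243}.$$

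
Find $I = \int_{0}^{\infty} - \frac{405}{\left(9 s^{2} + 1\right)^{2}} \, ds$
$- \frac{135 \pi}{4}$

Start from the standard arctangent integral
$$J(a) = \int_{0}^{\infty} - \frac{5}{a^{2} + s^{2}} \, ds = - \frac{5 \pi}{2 a}.$$

Differentiating under the integral sign with respect to $a$,
$$\frac{dJ}{da} = \int_{0}^{\infty} \frac{10 a}{\left(a^{2} + s^{2}\right)^{2}} \, ds = \frac{5 \pi}{2 a^{2}},$$
so $\int_{0}^{\infty} - \frac{5}{\left(a^{2} + s^{2}\right)^{2}} \, ds = - \frac{5 \pi}{4 a^{3}}$.

Setting $a = \frac{1}{3}$:
$$I = - \frac{135 \pi}{4}.$$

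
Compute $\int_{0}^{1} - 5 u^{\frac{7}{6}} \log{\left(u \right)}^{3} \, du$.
$\frac{38880}{28561}$

Consider the simpler parametrised integral
$$J(a) = \int_{0}^{1} - 5 u^{a} \, du = - \frac{5}{a + 1}.$$

Differentiating under the integral sign brings down a factor of $\ln u$:
$$\frac{dJ}{da} = \int_{0}^{1} - 5 u^{a} \log{\left(u \right)} \, du = \frac{5}{\left(a + 1\right)^{2}}.$$

Repeating $3$ times in total — each differentiation brings down another $\ln u$ — gives
$$\frac{d^{3}J}{da^{3}} = \int_{0}^{1} - 5 u^{a} \log{\left(u \right)}^{3} \, du = \frac{30}{\left(a + 1\right)^{4}},$$
and the integrand here is exactly the target integrand, so $I = \frac{30}{\left(a + 1\right)^{4}}$.

Setting $a = \frac{7}{6}$:
$$I = \frac{38880}{28561}.$$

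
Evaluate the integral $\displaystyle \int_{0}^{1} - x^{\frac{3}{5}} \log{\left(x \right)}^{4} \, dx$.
$- \frac{9375}{4096}$

Consider the simpler parametrised integral
$$J(a) = \int_{0}^{1} - x^{a} \, dx = - \frac{1}{a + 1}.$$

Differentiating under the integral sign brings down a factor of $\ln x$:
$$\frac{dJ}{da} = \int_{0}^{1} - x^{a} \log{\left(x \right)} \, dx = \frac{1}{\left(a + 1\right)^{2}}.$$

Repeating $4$ times in total — each differentiation brings down another $\ln x$ — gives
$$\frac{d^{4}J}{da^{4}} = \int_{0}^{1} - x^{a} \log{\left(x \right)}^{4} \, dx = - \frac{24}{\left(a + 1\right)^{5}},$$
and the integrand here is exactly the target integrand, so $I = - \frac{24}{\left(a + 1\right)^{5}}$.

Setting $a = \frac{3}{5}$:
$$I = - \frac{9375}{4096}.$$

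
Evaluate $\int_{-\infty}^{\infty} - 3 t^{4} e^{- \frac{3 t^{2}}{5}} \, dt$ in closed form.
$- \frac{25 \sqrt{15} \sqrt{\pi}}{12}$

Consider the simpler parametrised integral
$$J(a) = \int_{-\infty}^{\infty} - 3 e^{- a t^{2}} \, dt = - \frac{3 \sqrt{\pi}}{\sqrt{a}}.$$

Differentiating under the integral sign brings down a factor of $(-t^2)$:
$$\frac{dJ}{da} = \int_{-\infty}^{\infty} 3 t^{2} e^{- a t^{2}} \, dt = \frac{3 \sqrt{\pi}}{2 a^{\frac{3}{2}}}.$$

Repeating twice in total — each differentiation brings down another $(-t^2)$ — gives
$$\frac{d^{2}J}{da^{2}} = \int_{-\infty}^{\infty} - 3 t^{4} e^{- a t^{2}} \, dt = - \frac{9 \sqrt{\pi}}{4 a^{\frac{5}{2}}},$$
and the integrand here is exactly the target integrand, so $I = - \frac{9 \sqrt{\pi}}{4 a^{\frac{5}{2}}}$.

Setting $a = \frac{3}{5}$:
$$I = - \frac{25 \sqrt{15} \sqrt{\pi}}{12}.$$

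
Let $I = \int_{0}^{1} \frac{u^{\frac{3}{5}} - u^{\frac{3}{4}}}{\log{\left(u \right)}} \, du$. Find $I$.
$- \log{\left(\frac{35}{32} \right)}$

Replace the exponent $\frac{3}{4}$ by a parameter $a$: let $I(a) = \int_{0}^{1} \frac{u^{\frac{3}{5}} - u^{a}}{\log{\left(u \right)}} \, du$.

Since $\dfrac{\partial}{\partial a}\,u^{a} = u^{a} \ln u$, the $\ln u$ in the denominator cancels and
$$\frac{dI}{da} = \int_{0}^{1} -1 u^{a} \, du = -1 \left[\frac{u^{a+1}}{a+1}\right]_0^1 = - \frac{1}{a + 1}.$$

Integrating with respect to $a$ gives $I(a) = - \log{\left(\frac{5 a}{8} + \frac{5}{8} \right)} + C$.

At $a = \frac{3}{5}$ the integrand is identically $0$, so $I(\frac{3}{5}) = 0$. The closed form gives $0$, hence $C = 0$.

Setting $a = \frac{3}{4}$:
$$I = - \log{\left(\frac{35}{32} \right)}.$$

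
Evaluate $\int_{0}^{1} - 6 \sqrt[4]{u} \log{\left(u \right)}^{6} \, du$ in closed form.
$- \frac{14155776}{15625}$

Consider the simpler parametrised integral
$$J(a) = \int_{0}^{1} - 6 u^{a} \, du = - \frac{6}{a + 1}.$$

Differentiating under the integral sign brings down a factor of $\ln u$:
$$\frac{dJ}{da} = \int_{0}^{1} - 6 u^{a} \log{\left(u \right)} \, du = \frac{6}{\left(a + 1\right)^{2}}.$$

Repeating $6$ times in total — each differentiation brings down another $\ln u$ — gives
$$\frac{d^{6}J}{da^{6}} = \int_{0}^{1} - 6 u^{a} \log{\left(u \right)}^{6} \, du = - \frac{4320}{\left(a + 1\right)^{7}},$$
and the integrand here is exactly the target integrand, so $I = - \frac{4320}{\left(a + 1\right)^{7}}$.

Setting $a = \frac{1}{4}$:
$$I = - \frac{14155776}{15625}.$$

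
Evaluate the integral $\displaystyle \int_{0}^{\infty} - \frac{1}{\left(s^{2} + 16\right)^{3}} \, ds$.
$- \frac{3 \pi}{16384}$

Start from the standard arctangent integral
$$J(a) = \int_{0}^{\infty} - \frac{1}{a^{2} + s^{2}} \, ds = - \frac{\pi}{2 a}.$$

Differentiating under the integral sign with respect to $a$,
$$\frac{dJ}{da} = \int_{0}^{\infty} \frac{2 a}{\left(a^{2} + s^{2}\right)^{2}} \, ds = \frac{\pi}{2 a^{2}},$$
so $\int_{0}^{\infty} - \frac{1}{\left(a^{2} + s^{2}\right)^{2}} \, ds = - \frac{\pi}{4 a^{3}}$.

Repeating — each differentiation of $1/(s^2+a^2)^j$ produces $-2ja/(s^2+a^2)^{j+1}$ — and dividing through by $-2ja$ at each step yields, after $2$ differentiations in total,
$$\int_{0}^{\infty} - \frac{1}{\left(a^{2} + s^{2}\right)^{3}} \, ds = - \frac{3 \pi}{16 a^{5}}.$$

Setting $a = 4$:
$$I = - \frac{3 \pi}{16384}.$$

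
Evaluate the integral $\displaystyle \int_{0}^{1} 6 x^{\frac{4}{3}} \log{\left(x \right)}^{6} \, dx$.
$\frac{9447840}{823543}$

Consider the simpler parametrised integral
$$J(a) = \int_{0}^{1} 6 x^{a} \, dx = \frac{6}{a + 1}.$$

Differentiating under the integral sign brings down a factor of $\ln x$:
$$\frac{dJ}{da} = \int_{0}^{1} 6 x^{a} \log{\left(x \right)} \, dx = - \frac{6}{\left(a + 1\right)^{2}}.$$

Repeating $6$ times in total — each differentiation brings down another $\ln x$ — gives
$$\frac{d^{6}J}{da^{6}} = \int_{0}^{1} 6 x^{a} \log{\left(x \right)}^{6} \, dx = \frac{4320}{\left(a + 1\right)^{7}},$$
and the integrand here is exactly the target integrand, so $I = \frac{4320}{\left(a + 1\right)^{7}}$.

Setting $a = \frac{4}{3}$:
$$I = \frac{9447840}{823543}.$$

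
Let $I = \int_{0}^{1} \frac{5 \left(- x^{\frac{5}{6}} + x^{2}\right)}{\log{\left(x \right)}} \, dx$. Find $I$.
$\log{\left(\frac{1889568}{161051} \right)}$

Replace the exponent $2$ by a parameter $a$: let $I(a) = \int_{0}^{1} \frac{5 \left(- x^{\frac{5}{6}} + x^{a}\right)}{\log{\left(x \right)}} \, dx$.

Since $\dfrac{\partial}{\partial a}\,x^{a} = x^{a} \ln x$, the $\ln x$ in the denominator cancels and
$$\frac{dI}{da} = \int_{0}^{1} 5 x^{a} \, dx = 5 \left[\frac{x^{a+1}}{a+1}\right]_0^1 = \frac{5}{a + 1}.$$

Integrating with respect to $a$ gives $I(a) = \log{\left(\frac{7776 \left(a + 1\right)^{5}}{161051} \right)} + C$.

At $a = \frac{5}{6}$ the integrand is identically $0$, so $I(\frac{5}{6}) = 0$. The closed form gives $0$, hence $C = 0$.

Setting $a = 2$:
$$I = \log{\left(\frac{1889568}{161051} \right)}.$$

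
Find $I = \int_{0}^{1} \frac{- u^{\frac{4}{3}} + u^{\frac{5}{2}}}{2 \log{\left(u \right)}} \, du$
$- \log{\left(2 \right)} + \frac{\log{\left(6 \right)}}{2}$

Introduce a parameter $a$ in the exponent: let $I(a) = \int_{0}^{1} \frac{- u^{\frac{4}{3}} + u^{a}}{2 \log{\left(u \right)}} \, du$.

Since $\dfrac{\partial}{\partial a}\,u^{a} = u^{a} \ln u$, the $\ln u$ in the denominator cancels and
$$\frac{dI}{da} = \int_{0}^{1} \frac{1}{2} u^{a} \, du = \frac{1}{2} \left[\frac{u^{a+1}}{a+1}\right]_0^1 = \frac{1}{2 \left(a + 1\right)}.$$

Integrating with respect to $a$ gives $I(a) = \log{\left(\frac{\sqrt{21} \sqrt{a + 1}}{7} \right)} + C$.

At $a = \frac{4}{3}$ the integrand is identically $0$, so $I(\frac{4}{3}) = 0$. The closed form gives $0$, hence $C = 0$.

Setting $a = \frac{5}{2}$:
$$I = - \log{\left(2 \right)} + \frac{\log{\left(6 \right)}}{2}.$$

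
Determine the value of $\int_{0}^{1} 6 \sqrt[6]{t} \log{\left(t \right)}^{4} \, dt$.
$\frac{1119744}{16807}$

Begin with the known integral
$$J(a) = \int_{0}^{1} 6 t^{a} \, dt = \frac{6}{a + 1}.$$

Differentiating under the integral sign brings down a factor of $\ln t$:
$$\frac{dJ}{da} = \int_{0}^{1} 6 t^{a} \log{\left(t \right)} \, dt = - \frac{6}{\left(a + 1\right)^{2}}.$$

Repeating $4$ times in total — each differentiation brings down another $\ln t$ — gives
$$\frac{d^{4}J}{da^{4}} = \int_{0}^{1} 6 t^{a} \log{\left(t \right)}^{4} \, dt = \frac{144}{\left(a + 1\right)^{5}},$$
and the integrand here is exactly the target integrand, so $I = \frac{144}{\left(a + 1\right)^{5}}$.

Setting $a = \frac{1}{6}$:
$$I = \frac{1119744}{16807}.$$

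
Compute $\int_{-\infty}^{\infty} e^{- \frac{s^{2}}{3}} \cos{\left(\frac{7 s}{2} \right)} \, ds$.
$\frac{\sqrt{3} \sqrt{\pi}}{e^{\frac{147}{16}}}$

Let $b$ denote the cosine frequency and define $I(b) = \int_{-\infty}^{\infty} e^{- \frac{s^{2}}{3}} \cos{\left(b s \right)} \, ds$.

Differentiating under the integral sign,
$$I'(b) = \int_{-\infty}^{\infty} - s e^{- \frac{s^{2}}{3}} \sin{\left(b s \right)} \, ds.$$

Integrate $\int_{-\infty}^{\infty} s \sin(b s)\, e^{- \frac{s^{2}}{3}}\, ds$ by parts with $u = \sin(b s)$ and $dv = s\, e^{- \frac{s^{2}}{3}}\, ds$, giving $v = - \frac{3 e^{- \frac{s^{2}}{3}}}{2}$. The boundary term vanishes and
$$\int_{-\infty}^{\infty} s \sin(b s)\, e^{- \frac{s^{2}}{3}}\, ds = \frac{3 b}{2} \int_{-\infty}^{\infty} \cos(b s)\, e^{- \frac{s^{2}}{3}}\, ds,$$
so $I'(b) = - \frac{3 b}{2}\, I(b)$.

This is a separable first-order ODE; solving with the initial condition $I(0) = \int_{-\infty}^{\infty} e^{- \frac{s^{2}}{3}}\,ds = \sqrt{3} \sqrt{\pi}$ gives
$$I(b) = \sqrt{3} \sqrt{\pi} e^{- \frac{3 b^{2}}{4}}.$$

Setting $b = \frac{7}{2}$:
$$I = \frac{\sqrt{3} \sqrt{\pi}}{e^{\frac{147}{16}}}.$$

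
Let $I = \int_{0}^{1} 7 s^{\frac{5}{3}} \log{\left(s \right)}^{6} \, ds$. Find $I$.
$\frac{688905}{131072}$

Begin with the known integral
$$J(a) = \int_{0}^{1} 7 s^{a} \, ds = \frac{7}{a + 1}.$$

Differentiating under the integral sign brings down a factor of $\ln s$:
$$\frac{dJ}{da} = \int_{0}^{1} 7 s^{a} \log{\left(s \right)} \, ds = - \frac{7}{\left(a + 1\right)^{2}}.$$

Repeating $6$ times in total — each differentiation brings down another $\ln s$ — gives
$$\frac{d^{6}J}{da^{6}} = \int_{0}^{1} 7 s^{a} \log{\left(s \right)}^{6} \, ds = \frac{5040}{\left(a + 1\right)^{7}},$$
and the integrand here is exactly the target integrand, so $I = \frac{5040}{\left(a + 1\right)^{7}}$.

Setting $a = \frac{5}{3}$:
$$I = \frac{688905}{131072}.$$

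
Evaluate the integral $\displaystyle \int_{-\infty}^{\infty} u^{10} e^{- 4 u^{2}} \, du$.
$\frac{945 \sqrt{\pi}}{65536}$

Start from the elementary integral
$$J(a) = \int_{-\infty}^{\infty} e^{- a u^{2}} \, du = \frac{\sqrt{\pi}}{\sqrt{a}}.$$

Differentiating under the integral sign brings down a factor of $(-u^2)$:
$$\frac{dJ}{da} = \int_{-\infty}^{\infty} - u^{2} e^{- a u^{2}} \, du = - \frac{\sqrt{\pi}}{2 a^{\frac{3}{2}}}.$$

Repeating $5$ times in total — each differentiation brings down another $(-u^2)$ — gives
$$\frac{d^{5}J}{da^{5}} = \int_{-\infty}^{\infty} - u^{10} e^{- a u^{2}} \, du = - \frac{945 \sqrt{\pi}}{32 a^{\frac{11}{2}}},$$
and the integrand here is $(-1)^{5}$ times the target integrand, so $I = (-1)^{5}\,\frac{d^{5}J}{da^{5}} = \frac{945 \sqrt{\pi}}{32 a^{\frac{11}{2}}}$.

Setting $a = 4$:
$$I = \frac{945 \sqrt{\pi}}{65536}.$$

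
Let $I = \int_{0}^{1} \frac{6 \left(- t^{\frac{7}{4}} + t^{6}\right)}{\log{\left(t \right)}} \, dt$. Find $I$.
$\log{\left(\frac{481890304}{1771561} \right)}$

Introduce a parameter $a$ in the exponent: let $I(a) = \int_{0}^{1} \frac{6 \left(t^{6} - t^{a}\right)}{\log{\left(t \right)}} \, dt$.

Since $\dfrac{\partial}{\partial a}\,t^{a} = t^{a} \ln t$, the $\ln t$ in the denominator cancels and
$$\frac{dI}{da} = \int_{0}^{1} -6 t^{a} \, dt = -6 \left[\frac{t^{a+1}}{a+1}\right]_0^1 = - \frac{6}{a + 1}.$$

Integrating with respect to $a$ gives $I(a) = \log{\left(\frac{117649}{\left(a + 1\right)^{6}} \right)} + C$.

At $a = 6$ the integrand is identically $0$, so $I(6) = 0$. The closed form gives $0$, hence $C = 0$.

Setting $a = \frac{7}{4}$:
$$I = \log{\left(\frac{481890304}{1771561} \right)}.$$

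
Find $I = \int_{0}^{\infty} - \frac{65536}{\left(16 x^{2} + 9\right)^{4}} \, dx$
$- \frac{2560 \pi}{2187}$

Start from the standard arctangent integral
$$J(a) = \int_{0}^{\infty} - \frac{1}{a^{2} + x^{2}} \, dx = - \frac{\pi}{2 a}.$$

Differentiating under the integral sign with respect to $a$,
$$\frac{dJ}{da} = \int_{0}^{\infty} \frac{2 a}{\left(a^{2} + x^{2}\right)^{2}} \, dx = \frac{\pi}{2 a^{2}},$$
so $\int_{0}^{\infty} - \frac{1}{\left(a^{2} + x^{2}\right)^{2}} \, dx = - \frac{\pi}{4 a^{3}}$.

Repeating — each differentiation of $1/(x^2+a^2)^j$ produces $-2ja/(x^2+a^2)^{j+1}$ — and dividing through by $-2ja$ at each step yields, after $3$ differentiations in total,
$$\int_{0}^{\infty} - \frac{1}{\left(a^{2} + x^{2}\right)^{4}} \, dx = - \frac{5 \pi}{32 a^{7}}.$$

Setting $a = \frac{3}{4}$:
$$I = - \frac{2560 \pi}{2187}.$$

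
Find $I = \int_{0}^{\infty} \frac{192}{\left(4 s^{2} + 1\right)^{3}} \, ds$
$18 \pi$

Start from the standard arctangent integral
$$J(a) = \int_{0}^{\infty} \frac{3}{a^{2} + s^{2}} \, ds = \frac{3 \pi}{2 a}.$$

Differentiating under the integral sign with respect to $a$,
$$\frac{dJ}{da} = \int_{0}^{\infty} - \frac{6 a}{\left(a^{2} + s^{2}\right)^{2}} \, ds = - \frac{3 \pi}{2 a^{2}},$$
so $\int_{0}^{\infty} \frac{3}{\left(a^{2} + s^{2}\right)^{2}} \, ds = \frac{3 \pi}{4 a^{3}}$.

Repeating — each differentiation of $1/(s^2+a^2)^j$ produces $-2ja/(s^2+a^2)^{j+1}$ — and dividing through by $-2ja$ at each step yields, after $2$ differentiations in total,
$$\int_{0}^{\infty} \frac{3}{\left(a^{2} + s^{2}\right)^{3}} \, ds = \frac{9 \pi}{16 a^{5}}.$$

Setting $a = \frac{1}{2}$:
$$I = 18 \pi.$$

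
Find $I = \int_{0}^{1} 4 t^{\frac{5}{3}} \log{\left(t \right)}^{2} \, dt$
$\frac{27}{64}$

Consider the simpler parametrised integral
$$J(a) = \int_{0}^{1} 4 t^{a} \, dt = \frac{4}{a + 1}.$$

Differentiating under the integral sign brings down a factor of $\ln t$:
$$\frac{dJ}{da} = \int_{0}^{1} 4 t^{a} \log{\left(t \right)} \, dt = - \frac{4}{\left(a + 1\right)^{2}}.$$

Repeating twice in total — each differentiation brings down another $\ln t$ — gives
$$\frac{d^{2}J}{da^{2}} = \int_{0}^{1} 4 t^{a} \log{\left(t \right)}^{2} \, dt = \frac{8}{\left(a + 1\right)^{3}},$$
and the integrand here is exactly the target integrand, so $I = \frac{8}{\left(a + 1\right)^{3}}$.

Setting $a = \frac{5}{3}$:
$$I = \frac{27}{64}.$$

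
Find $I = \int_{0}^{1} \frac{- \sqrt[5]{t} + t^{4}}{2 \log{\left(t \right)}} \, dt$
$- \frac{\log{\left(6 \right)}}{2} + \log{\left(5 \right)}$

Consider the one-parameter family: let $I(a) = \int_{0}^{1} \frac{- \sqrt[5]{t} + t^{a}}{2 \log{\left(t \right)}} \, dt$.

Since $\dfrac{\partial}{\partial a}\,t^{a} = t^{a} \ln t$, the $\ln t$ in the denominator cancels and
$$\frac{dI}{da} = \int_{0}^{1} \frac{1}{2} t^{a} \, dt = \frac{1}{2} \left[\frac{t^{a+1}}{a+1}\right]_0^1 = \frac{1}{2 \left(a + 1\right)}.$$

Integrating with respect to $a$ gives $I(a) = \log{\left(\frac{\sqrt{30} \sqrt{a + 1}}{6} \right)} + C$.

At $a = \frac{1}{5}$ the integrand is identically $0$, so $I(\frac{1}{5}) = 0$. The closed form gives $0$, hence $C = 0$.

Setting $a = 4$:
$$I = - \frac{\log{\left(6 \right)}}{2} + \log{\left(5 \right)}.$$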